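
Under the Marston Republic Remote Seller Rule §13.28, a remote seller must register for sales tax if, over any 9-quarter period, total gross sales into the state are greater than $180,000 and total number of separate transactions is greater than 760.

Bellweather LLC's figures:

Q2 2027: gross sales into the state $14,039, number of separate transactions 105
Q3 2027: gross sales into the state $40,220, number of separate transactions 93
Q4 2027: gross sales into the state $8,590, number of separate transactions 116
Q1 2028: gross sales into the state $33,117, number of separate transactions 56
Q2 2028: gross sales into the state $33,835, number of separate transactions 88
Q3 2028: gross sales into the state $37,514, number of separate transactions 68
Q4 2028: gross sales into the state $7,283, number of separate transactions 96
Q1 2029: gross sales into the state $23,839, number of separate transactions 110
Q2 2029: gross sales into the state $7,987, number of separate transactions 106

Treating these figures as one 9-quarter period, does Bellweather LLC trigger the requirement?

Yes

Total gross sales into the state: $14,039 + $40,220 + $8,590 + $33,117 + $33,835 + $37,514 + $7,283 + $23,839 + $7,987 = $206,424 (> $180,000).
Total number of separate transactions: 105 + 93 + 116 + 56 + 88 + 68 + 96 + 110 + 106 = 838 (> 760).
The test is 'and': both thresholds are exceeded.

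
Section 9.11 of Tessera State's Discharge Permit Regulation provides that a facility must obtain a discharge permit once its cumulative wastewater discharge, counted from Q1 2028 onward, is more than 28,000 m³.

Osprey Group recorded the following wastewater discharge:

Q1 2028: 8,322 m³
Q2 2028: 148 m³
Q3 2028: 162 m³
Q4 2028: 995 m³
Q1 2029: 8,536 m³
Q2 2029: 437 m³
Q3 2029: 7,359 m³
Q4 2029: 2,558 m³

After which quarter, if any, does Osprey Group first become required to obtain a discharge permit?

Q4 2029

Through Q1 2028: 8,322 m³
Through Q2 2028: 8,470 m³
Through Q3 2028: 8,632 m³
Through Q4 2028: 9,627 m³
Through Q1 2029: 18,163 m³
Through Q2 2029: 18,600 m³
Through Q3 2029: 25,959 m³
Through Q4 2029: 28,517 m³ ← exceeds threshold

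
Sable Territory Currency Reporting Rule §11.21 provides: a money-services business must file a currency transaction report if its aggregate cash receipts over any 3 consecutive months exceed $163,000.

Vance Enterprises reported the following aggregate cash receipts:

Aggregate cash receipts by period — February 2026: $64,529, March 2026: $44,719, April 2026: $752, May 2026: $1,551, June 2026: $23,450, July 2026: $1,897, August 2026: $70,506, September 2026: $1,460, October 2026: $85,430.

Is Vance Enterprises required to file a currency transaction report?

No

February 2026–April 2026: $64,529 + $44,719 + $752 = $110,000 (under)
March 2026–May 2026: $44,719 + $752 + $1,551 = $47,022 (under)
April 2026–June 2026: $752 + $1,551 + $23,450 = $25,753 (under)
May 2026–July 2026: $1,551 + $23,450 + $1,897 = $26,898 (under)
June 2026–August 2026: $23,450 + $1,897 + $70,506 = $95,853 (under)
July 2026–September 2026: $1,897 + $70,506 + $1,460 = $73,863 (under)
August 2026–October 2026: $70,506 + $1,460 + $85,430 = $157,396 (under)
No window exceeds $163,000.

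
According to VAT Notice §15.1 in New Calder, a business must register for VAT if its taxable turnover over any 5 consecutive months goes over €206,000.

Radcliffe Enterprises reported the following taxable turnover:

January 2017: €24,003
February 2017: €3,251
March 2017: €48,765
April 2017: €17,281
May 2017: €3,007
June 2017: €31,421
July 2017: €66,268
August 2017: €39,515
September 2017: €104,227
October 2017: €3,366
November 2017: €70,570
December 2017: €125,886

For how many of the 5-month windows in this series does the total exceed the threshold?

January 2017–May 2017: €24,003 + €3,251 + €48,765 + €17,281 + €3,007 = €96,307 (under)
February 2017–June 2017: €3,251 + €48,765 + €17,281 + €3,007 + €31,421 = €103,725 (under)
March 2017–July 2017: €48,765 + €17,281 + €3,007 + €31,421 + €66,268 = €166,742 (under)
April 2017–August 2017: €17,281 + €3,007 + €31,421 + €66,268 + €39,515 = €157,492 (under)
May 2017–September 2017: €3,007 + €31,421 + €66,268 + €39,515 + €104,227 = €244,438 (over)
June 2017–October 2017: €31,421 + €66,268 + €39,515 + €104,227 + €3,366 = €244,797 (over)
July 2017–November 2017: €66,268 + €39,515 + €104,227 + €3,366 + €70,570 = €283,946 (over)
August 2017–December 2017: €39,515 + €104,227 + €3,366 + €70,570 + €125,886 = €343,564 (over)
4 windows exceed the threshold.

4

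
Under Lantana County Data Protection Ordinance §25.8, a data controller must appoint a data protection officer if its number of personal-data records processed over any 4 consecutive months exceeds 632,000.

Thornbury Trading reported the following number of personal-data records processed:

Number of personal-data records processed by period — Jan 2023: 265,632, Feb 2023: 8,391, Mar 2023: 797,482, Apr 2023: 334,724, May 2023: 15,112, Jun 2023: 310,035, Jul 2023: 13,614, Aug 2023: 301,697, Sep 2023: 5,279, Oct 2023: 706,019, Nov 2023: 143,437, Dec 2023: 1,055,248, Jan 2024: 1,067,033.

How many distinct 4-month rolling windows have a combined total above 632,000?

Jan 2023–Apr 2023: 265,632 + 8,391 + 797,482 + 334,724 = 1,406,229 (over)
Feb 2023–May 2023: 8,391 + 797,482 + 334,724 + 15,112 = 1,155,709 (over)
Mar 2023–Jun 2023: 797,482 + 334,724 + 15,112 + 310,035 = 1,457,353 (over)
Apr 2023–Jul 2023: 334,724 + 15,112 + 310,035 + 13,614 = 673,485 (over)
May 2023–Aug 2023: 15,112 + 310,035 + 13,614 + 301,697 = 640,458 (over)
Jun 2023–Sep 2023: 310,035 + 13,614 + 301,697 + 5,279 = 630,625 (under)
Jul 2023–Oct 2023: 13,614 + 301,697 + 5,279 + 706,019 = 1,026,609 (over)
Aug 2023–Nov 2023: 301,697 + 5,279 + 706,019 + 143,437 = 1,156,432 (over)
Sep 2023–Dec 2023: 5,279 + 706,019 + 143,437 + 1,055,248 = 1,909,983 (over)
Oct 2023–Jan 2024: 706,019 + 143,437 + 1,055,248 + 1,067,033 = 2,971,737 (over)
9 windows exceed the threshold.

9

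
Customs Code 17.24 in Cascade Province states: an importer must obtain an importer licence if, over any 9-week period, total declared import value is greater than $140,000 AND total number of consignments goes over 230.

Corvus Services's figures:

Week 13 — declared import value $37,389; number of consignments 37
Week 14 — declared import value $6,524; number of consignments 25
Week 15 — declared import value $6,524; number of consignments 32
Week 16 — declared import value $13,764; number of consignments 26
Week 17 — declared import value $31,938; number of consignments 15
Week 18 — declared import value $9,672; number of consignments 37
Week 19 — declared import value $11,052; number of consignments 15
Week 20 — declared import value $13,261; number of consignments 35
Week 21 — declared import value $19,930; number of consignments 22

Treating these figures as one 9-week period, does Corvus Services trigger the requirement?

Total declared import value: $37,389 + $6,524 + $6,524 + $13,764 + $31,938 + $9,672 + $11,052 + $13,261 + $19,930 = $150,054 (> $140,000).
Total number of consignments: 37 + 25 + 32 + 26 + 15 + 37 + 15 + 35 + 22 = 244 (> 230).
The test is 'and': both thresholds are exceeded.

Yes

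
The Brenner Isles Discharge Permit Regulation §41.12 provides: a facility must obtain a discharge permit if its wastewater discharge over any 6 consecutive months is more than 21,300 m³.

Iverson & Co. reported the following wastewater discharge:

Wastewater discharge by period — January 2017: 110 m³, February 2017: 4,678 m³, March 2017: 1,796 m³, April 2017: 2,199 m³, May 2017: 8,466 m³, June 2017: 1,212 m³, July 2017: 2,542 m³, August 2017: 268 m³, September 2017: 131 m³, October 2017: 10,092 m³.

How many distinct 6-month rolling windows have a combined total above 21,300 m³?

1

January 2017–June 2017: 110 m³ + 4,678 m³ + 1,796 m³ + 2,199 m³ + 8,466 m³ + 1,212 m³ = 18,461 m³ (under)
February 2017–July 2017: 4,678 m³ + 1,796 m³ + 2,199 m³ + 8,466 m³ + 1,212 m³ + 2,542 m³ = 20,893 m³ (under)
March 2017–August 2017: 1,796 m³ + 2,199 m³ + 8,466 m³ + 1,212 m³ + 2,542 m³ + 268 m³ = 16,483 m³ (under)
April 2017–September 2017: 2,199 m³ + 8,466 m³ + 1,212 m³ + 2,542 m³ + 268 m³ + 131 m³ = 14,818 m³ (under)
May 2017–October 2017: 8,466 m³ + 1,212 m³ + 2,542 m³ + 268 m³ + 131 m³ + 10,092 m³ = 22,711 m³ (over)
1 window exceeds the threshold.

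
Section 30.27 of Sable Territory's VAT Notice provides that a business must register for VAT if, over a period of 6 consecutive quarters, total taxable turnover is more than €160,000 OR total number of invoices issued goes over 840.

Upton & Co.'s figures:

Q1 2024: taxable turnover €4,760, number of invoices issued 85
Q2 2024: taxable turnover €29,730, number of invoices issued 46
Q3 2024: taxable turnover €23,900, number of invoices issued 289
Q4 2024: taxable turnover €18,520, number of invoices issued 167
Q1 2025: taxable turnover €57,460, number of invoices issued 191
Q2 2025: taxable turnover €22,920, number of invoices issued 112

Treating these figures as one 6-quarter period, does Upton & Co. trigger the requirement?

Total taxable turnover: €4,760 + €29,730 + €23,900 + €18,520 + €57,460 + €22,920 = €157,290 (≤ €160,000).
Total number of invoices issued: 85 + 46 + 289 + 167 + 191 + 112 = 890 (> 840).
The test is 'or': at least one threshold is exceeded.

Yes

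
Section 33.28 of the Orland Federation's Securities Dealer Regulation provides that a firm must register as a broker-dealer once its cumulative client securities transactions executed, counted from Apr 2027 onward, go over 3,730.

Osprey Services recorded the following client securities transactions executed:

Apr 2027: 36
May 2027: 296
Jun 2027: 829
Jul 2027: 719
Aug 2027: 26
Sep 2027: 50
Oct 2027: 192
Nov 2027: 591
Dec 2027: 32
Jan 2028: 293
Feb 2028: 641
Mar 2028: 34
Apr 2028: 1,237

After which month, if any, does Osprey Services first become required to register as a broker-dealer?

Through Apr 2027: 36
Through May 2027: 332
Through Jun 2027: 1,161
Through Jul 2027: 1,880
Through Aug 2027: 1,906
Through Sep 2027: 1,956
Through Oct 2027: 2,148
Through Nov 2027: 2,739
Through Dec 2027: 2,771
Through Jan 2028: 3,064
Through Feb 2028: 3,705
Through Mar 2028: 3,739 ← exceeds threshold

Mar 2028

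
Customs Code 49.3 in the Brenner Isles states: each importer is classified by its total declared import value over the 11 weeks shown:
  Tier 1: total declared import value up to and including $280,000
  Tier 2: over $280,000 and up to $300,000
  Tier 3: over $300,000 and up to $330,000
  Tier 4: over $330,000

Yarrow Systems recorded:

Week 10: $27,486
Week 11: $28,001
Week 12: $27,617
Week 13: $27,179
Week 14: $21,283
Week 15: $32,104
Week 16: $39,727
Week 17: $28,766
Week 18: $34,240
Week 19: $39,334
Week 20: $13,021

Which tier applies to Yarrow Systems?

Tier 3

Total declared import value: $27,486 + $28,001 + $27,617 + $27,179 + $21,283 + $32,104 + $39,727 + $28,766 + $34,240 + $39,334 + $13,021 = $318,758.
$300,000 < $318,758 ≤ $330,000, so Tier 3 applies.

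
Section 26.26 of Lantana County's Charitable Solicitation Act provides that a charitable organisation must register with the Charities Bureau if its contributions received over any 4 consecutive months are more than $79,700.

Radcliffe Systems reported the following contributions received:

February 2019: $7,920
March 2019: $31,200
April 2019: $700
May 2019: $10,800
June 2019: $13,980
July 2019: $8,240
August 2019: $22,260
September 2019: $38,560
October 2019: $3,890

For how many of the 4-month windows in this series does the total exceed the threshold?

1

February 2019–May 2019: $7,920 + $31,200 + $700 + $10,800 = $50,620 (under)
March 2019–June 2019: $31,200 + $700 + $10,800 + $13,980 = $56,680 (under)
April 2019–July 2019: $700 + $10,800 + $13,980 + $8,240 = $33,720 (under)
May 2019–August 2019: $10,800 + $13,980 + $8,240 + $22,260 = $55,280 (under)
June 2019–September 2019: $13,980 + $8,240 + $22,260 + $38,560 = $83,040 (over)
July 2019–October 2019: $8,240 + $22,260 + $38,560 + $3,890 = $72,950 (under)
1 window exceeds the threshold.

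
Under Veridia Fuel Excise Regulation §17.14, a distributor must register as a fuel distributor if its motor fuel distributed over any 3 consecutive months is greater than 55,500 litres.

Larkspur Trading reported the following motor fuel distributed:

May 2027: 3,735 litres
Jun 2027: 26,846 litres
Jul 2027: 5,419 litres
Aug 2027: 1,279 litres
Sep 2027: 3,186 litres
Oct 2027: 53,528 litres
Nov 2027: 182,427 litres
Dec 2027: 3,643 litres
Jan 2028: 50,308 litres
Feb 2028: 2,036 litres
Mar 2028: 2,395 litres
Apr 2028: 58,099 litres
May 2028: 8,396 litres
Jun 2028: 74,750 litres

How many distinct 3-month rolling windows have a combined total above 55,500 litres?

May 2027–Jul 2027: 3,735 litres + 26,846 litres + 5,419 litres = 36,000 litres (under)
Jun 2027–Aug 2027: 26,846 litres + 5,419 litres + 1,279 litres = 33,544 litres (under)
Jul 2027–Sep 2027: 5,419 litres + 1,279 litres + 3,186 litres = 9,884 litres (under)
Aug 2027–Oct 2027: 1,279 litres + 3,186 litres + 53,528 litres = 57,993 litres (over)
Sep 2027–Nov 2027: 3,186 litres + 53,528 litres + 182,427 litres = 239,141 litres (over)
Oct 2027–Dec 2027: 53,528 litres + 182,427 litres + 3,643 litres = 239,598 litres (over)
Nov 2027–Jan 2028: 182,427 litres + 3,643 litres + 50,308 litres = 236,378 litres (over)
Dec 2027–Feb 2028: 3,643 litres + 50,308 litres + 2,036 litres = 55,987 litres (over)
Jan 2028–Mar 2028: 50,308 litres + 2,036 litres + 2,395 litres = 54,739 litres (under)
Feb 2028–Apr 2028: 2,036 litres + 2,395 litres + 58,099 litres = 62,530 litres (over)
Mar 2028–May 2028: 2,395 litres + 58,099 litres + 8,396 litres = 68,890 litres (over)
Apr 2028–Jun 2028: 58,099 litres + 8,396 litres + 74,750 litres = 141,245 litres (over)
8 windows exceed the threshold.

8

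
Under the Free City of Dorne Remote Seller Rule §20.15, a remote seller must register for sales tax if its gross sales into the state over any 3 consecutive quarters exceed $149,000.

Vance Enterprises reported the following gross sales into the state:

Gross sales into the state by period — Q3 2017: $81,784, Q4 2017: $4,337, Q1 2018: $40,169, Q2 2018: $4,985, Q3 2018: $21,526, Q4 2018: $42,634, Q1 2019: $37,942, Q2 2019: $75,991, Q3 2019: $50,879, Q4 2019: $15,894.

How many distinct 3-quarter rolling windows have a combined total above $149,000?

Q3 2017–Q1 2018: $81,784 + $4,337 + $40,169 = $126,290 (under)
Q4 2017–Q2 2018: $4,337 + $40,169 + $4,985 = $49,491 (under)
Q1 2018–Q3 2018: $40,169 + $4,985 + $21,526 = $66,680 (under)
Q2 2018–Q4 2018: $4,985 + $21,526 + $42,634 = $69,145 (under)
Q3 2018–Q1 2019: $21,526 + $42,634 + $37,942 = $102,102 (under)
Q4 2018–Q2 2019: $42,634 + $37,942 + $75,991 = $156,567 (over)
Q1 2019–Q3 2019: $37,942 + $75,991 + $50,879 = $164,812 (over)
Q2 2019–Q4 2019: $75,991 + $50,879 + $15,894 = $142,764 (under)
2 windows exceed the threshold.

2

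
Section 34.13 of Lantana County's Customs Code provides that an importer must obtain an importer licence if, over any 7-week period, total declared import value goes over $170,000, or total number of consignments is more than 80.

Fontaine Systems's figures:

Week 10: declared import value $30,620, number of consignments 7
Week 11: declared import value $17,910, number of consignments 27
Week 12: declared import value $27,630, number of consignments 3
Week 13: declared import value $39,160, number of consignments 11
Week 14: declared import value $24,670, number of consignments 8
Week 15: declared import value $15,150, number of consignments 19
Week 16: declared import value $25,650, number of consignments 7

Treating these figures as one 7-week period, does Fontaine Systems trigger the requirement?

Total declared import value: $30,620 + $17,910 + $27,630 + $39,160 + $24,670 + $15,150 + $25,650 = $180,790 (> $170,000).
Total number of consignments: 7 + 27 + 3 + 11 + 8 + 19 + 7 = 82 (> 80).
The test is 'or': at least one threshold is exceeded.

Yes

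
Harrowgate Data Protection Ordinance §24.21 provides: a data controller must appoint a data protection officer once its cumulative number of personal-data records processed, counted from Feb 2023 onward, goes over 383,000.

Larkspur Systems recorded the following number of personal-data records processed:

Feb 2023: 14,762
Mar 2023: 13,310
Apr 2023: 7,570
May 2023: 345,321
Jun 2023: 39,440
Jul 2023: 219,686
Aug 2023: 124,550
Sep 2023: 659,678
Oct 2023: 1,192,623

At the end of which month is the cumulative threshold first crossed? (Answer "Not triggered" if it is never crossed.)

Through Feb 2023: 14,762
Through Mar 2023: 28,072
Through Apr 2023: 35,642
Through May 2023: 380,963
Through Jun 2023: 420,403 ← exceeds threshold

Jun 2023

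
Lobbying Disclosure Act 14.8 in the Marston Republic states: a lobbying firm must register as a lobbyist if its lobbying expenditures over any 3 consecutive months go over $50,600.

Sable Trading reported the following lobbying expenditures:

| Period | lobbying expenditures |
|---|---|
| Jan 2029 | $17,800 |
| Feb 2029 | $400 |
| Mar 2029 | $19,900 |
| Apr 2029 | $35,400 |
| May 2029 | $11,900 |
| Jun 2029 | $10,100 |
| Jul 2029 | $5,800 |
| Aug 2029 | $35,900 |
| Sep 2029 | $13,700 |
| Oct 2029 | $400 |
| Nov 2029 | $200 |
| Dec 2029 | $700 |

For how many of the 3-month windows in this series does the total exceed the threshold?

Jan 2029–Mar 2029: $17,800 + $400 + $19,900 = $38,100 (under)
Feb 2029–Apr 2029: $400 + $19,900 + $35,400 = $55,700 (over)
Mar 2029–May 2029: $19,900 + $35,400 + $11,900 = $67,200 (over)
Apr 2029–Jun 2029: $35,400 + $11,900 + $10,100 = $57,400 (over)
May 2029–Jul 2029: $11,900 + $10,100 + $5,800 = $27,800 (under)
Jun 2029–Aug 2029: $10,100 + $5,800 + $35,900 = $51,800 (over)
Jul 2029–Sep 2029: $5,800 + $35,900 + $13,700 = $55,400 (over)
Aug 2029–Oct 2029: $35,900 + $13,700 + $400 = $50,000 (under)
Sep 2029–Nov 2029: $13,700 + $400 + $200 = $14,300 (under)
Oct 2029–Dec 2029: $400 + $200 + $700 = $1,300 (under)
5 windows exceed the threshold.

5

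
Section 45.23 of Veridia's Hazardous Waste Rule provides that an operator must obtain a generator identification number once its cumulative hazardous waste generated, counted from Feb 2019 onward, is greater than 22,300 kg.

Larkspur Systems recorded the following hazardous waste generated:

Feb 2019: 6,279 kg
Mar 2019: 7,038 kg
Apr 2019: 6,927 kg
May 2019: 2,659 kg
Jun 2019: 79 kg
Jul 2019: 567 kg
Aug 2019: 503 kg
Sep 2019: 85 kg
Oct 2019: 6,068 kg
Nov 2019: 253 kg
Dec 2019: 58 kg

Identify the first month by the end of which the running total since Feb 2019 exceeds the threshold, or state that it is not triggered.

Through Feb 2019: 6,279 kg
Through Mar 2019: 13,317 kg
Through Apr 2019: 20,244 kg
Through May 2019: 22,903 kg ← exceeds threshold

May 2019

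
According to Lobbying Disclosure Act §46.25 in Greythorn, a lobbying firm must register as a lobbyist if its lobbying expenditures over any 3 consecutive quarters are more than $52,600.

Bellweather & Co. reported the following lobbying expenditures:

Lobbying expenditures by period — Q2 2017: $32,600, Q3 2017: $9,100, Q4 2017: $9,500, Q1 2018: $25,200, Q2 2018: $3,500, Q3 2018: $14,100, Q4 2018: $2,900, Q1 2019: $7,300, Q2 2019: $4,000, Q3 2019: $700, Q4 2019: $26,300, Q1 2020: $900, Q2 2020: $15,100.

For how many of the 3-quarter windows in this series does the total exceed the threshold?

0

Q2 2017–Q4 2017: $32,600 + $9,100 + $9,500 = $51,200 (under)
Q3 2017–Q1 2018: $9,100 + $9,500 + $25,200 = $43,800 (under)
Q4 2017–Q2 2018: $9,500 + $25,200 + $3,500 = $38,200 (under)
Q1 2018–Q3 2018: $25,200 + $3,500 + $14,100 = $42,800 (under)
Q2 2018–Q4 2018: $3,500 + $14,100 + $2,900 = $20,500 (under)
Q3 2018–Q1 2019: $14,100 + $2,900 + $7,300 = $24,300 (under)
Q4 2018–Q2 2019: $2,900 + $7,300 + $4,000 = $14,200 (under)
Q1 2019–Q3 2019: $7,300 + $4,000 + $700 = $12,000 (under)
Q2 2019–Q4 2019: $4,000 + $700 + $26,300 = $31,000 (under)
Q3 2019–Q1 2020: $700 + $26,300 + $900 = $27,900 (under)
Q4 2019–Q2 2020: $26,300 + $900 + $15,100 = $42,300 (under)
0 windows exceed the threshold.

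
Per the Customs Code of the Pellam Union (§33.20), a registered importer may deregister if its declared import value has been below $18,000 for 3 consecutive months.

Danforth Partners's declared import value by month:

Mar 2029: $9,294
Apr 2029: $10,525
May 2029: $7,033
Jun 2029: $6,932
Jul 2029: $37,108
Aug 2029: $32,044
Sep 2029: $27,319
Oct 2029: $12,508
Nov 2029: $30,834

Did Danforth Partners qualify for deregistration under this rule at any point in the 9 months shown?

Yes

Months below $18,000: Mar 2029, Apr 2029, May 2029, Jun 2029, Oct 2029.
Longest run of consecutive months below the threshold: 4.
4 ≥ 3, so Danforth Partners became eligible.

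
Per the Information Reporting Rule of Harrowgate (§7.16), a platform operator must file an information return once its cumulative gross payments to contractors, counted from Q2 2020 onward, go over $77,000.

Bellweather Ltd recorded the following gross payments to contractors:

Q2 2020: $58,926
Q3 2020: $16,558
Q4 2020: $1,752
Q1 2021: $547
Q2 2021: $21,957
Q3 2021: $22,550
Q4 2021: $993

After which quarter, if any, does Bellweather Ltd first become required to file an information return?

Through Q2 2020: $58,926
Through Q3 2020: $75,484
Through Q4 2020: $77,236 ← exceeds threshold

Q4 2020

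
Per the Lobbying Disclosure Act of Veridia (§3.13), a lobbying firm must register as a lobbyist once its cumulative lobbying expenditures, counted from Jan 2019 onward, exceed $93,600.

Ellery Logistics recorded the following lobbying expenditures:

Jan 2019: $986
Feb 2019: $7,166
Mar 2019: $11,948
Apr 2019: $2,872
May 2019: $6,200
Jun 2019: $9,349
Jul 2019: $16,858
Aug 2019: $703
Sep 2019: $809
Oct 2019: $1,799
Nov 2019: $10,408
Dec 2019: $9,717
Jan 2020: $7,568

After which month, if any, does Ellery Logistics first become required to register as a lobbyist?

Not triggered

Through Jan 2019: $986
Through Feb 2019: $8,152
Through Mar 2019: $20,100
Through Apr 2019: $22,972
Through May 2019: $29,172
Through Jun 2019: $38,521
Through Jul 2019: $55,379
Through Aug 2019: $56,082
Through Sep 2019: $56,891
Through Oct 2019: $58,690
Through Nov 2019: $69,098
Through Dec 2019: $78,815
Through Jan 2020: $86,383
Final cumulative total $86,383 ≤ $93,600; the threshold is never exceeded.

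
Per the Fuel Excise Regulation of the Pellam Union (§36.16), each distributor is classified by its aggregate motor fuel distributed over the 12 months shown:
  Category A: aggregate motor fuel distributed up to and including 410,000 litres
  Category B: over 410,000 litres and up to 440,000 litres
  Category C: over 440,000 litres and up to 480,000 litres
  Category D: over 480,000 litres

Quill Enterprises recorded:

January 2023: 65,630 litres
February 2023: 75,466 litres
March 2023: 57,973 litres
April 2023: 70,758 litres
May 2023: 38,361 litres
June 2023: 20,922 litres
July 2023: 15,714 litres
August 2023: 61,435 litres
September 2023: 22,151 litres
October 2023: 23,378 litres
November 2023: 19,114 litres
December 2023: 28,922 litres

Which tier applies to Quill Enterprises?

Aggregate motor fuel distributed: 65,630 litres + 75,466 litres + 57,973 litres + 70,758 litres + 38,361 litres + 20,922 litres + 15,714 litres + 61,435 litres + 22,151 litres + 23,378 litres + 19,114 litres + 28,922 litres = 499,824 litres.
499,824 litres > 480,000 litres, so Category D applies.

Category D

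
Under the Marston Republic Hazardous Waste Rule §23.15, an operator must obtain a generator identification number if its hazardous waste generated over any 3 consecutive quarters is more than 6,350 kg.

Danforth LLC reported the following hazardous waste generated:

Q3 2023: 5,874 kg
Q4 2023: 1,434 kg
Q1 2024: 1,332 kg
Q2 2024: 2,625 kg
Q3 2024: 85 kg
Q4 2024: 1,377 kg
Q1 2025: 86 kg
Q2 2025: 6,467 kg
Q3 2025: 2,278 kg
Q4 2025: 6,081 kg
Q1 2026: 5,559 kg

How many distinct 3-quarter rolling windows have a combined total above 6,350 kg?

5

Q3 2023–Q1 2024: 5,874 kg + 1,434 kg + 1,332 kg = 8,640 kg (over)
Q4 2023–Q2 2024: 1,434 kg + 1,332 kg + 2,625 kg = 5,391 kg (under)
Q1 2024–Q3 2024: 1,332 kg + 2,625 kg + 85 kg = 4,042 kg (under)
Q2 2024–Q4 2024: 2,625 kg + 85 kg + 1,377 kg = 4,087 kg (under)
Q3 2024–Q1 2025: 85 kg + 1,377 kg + 86 kg = 1,548 kg (under)
Q4 2024–Q2 2025: 1,377 kg + 86 kg + 6,467 kg = 7,930 kg (over)
Q1 2025–Q3 2025: 86 kg + 6,467 kg + 2,278 kg = 8,831 kg (over)
Q2 2025–Q4 2025: 6,467 kg + 2,278 kg + 6,081 kg = 14,826 kg (over)
Q3 2025–Q1 2026: 2,278 kg + 6,081 kg + 5,559 kg = 13,918 kg (over)
5 windows exceed the threshold.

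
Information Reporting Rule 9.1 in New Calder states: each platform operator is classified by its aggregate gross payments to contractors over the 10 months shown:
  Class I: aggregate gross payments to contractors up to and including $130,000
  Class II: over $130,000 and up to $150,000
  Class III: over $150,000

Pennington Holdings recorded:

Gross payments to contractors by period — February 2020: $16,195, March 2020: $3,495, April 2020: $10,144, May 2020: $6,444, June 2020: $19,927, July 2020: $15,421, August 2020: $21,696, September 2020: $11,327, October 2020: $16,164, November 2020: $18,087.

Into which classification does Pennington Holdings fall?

Class II

Aggregate gross payments to contractors: $16,195 + $3,495 + $10,144 + $6,444 + $19,927 + $15,421 + $21,696 + $11,327 + $16,164 + $18,087 = $138,900.
$130,000 < $138,900 ≤ $150,000, so Class II applies.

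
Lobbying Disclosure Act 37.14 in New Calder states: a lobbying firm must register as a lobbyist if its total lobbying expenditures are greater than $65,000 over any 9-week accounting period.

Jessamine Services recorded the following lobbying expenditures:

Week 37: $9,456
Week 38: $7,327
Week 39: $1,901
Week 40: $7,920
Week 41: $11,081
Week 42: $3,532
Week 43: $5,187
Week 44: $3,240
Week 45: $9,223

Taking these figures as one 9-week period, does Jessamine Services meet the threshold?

No

Total lobbying expenditures: $9,456 + $7,327 + $1,901 + $7,920 + $11,081 + $3,532 + $5,187 + $3,240 + $9,223 = $58,867.
$58,867 ≤ $65,000, so the threshold is not exceeded.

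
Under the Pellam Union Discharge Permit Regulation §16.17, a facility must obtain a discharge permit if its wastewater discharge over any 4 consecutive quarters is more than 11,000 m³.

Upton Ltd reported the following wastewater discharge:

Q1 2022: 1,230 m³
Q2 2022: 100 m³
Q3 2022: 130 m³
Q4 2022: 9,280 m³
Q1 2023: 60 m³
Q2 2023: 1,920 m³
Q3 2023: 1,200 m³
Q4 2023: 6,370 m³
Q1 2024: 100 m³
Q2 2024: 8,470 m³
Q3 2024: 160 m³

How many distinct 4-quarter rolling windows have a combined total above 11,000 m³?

4

Q1 2022–Q4 2022: 1,230 m³ + 100 m³ + 130 m³ + 9,280 m³ = 10,740 m³ (under)
Q2 2022–Q1 2023: 100 m³ + 130 m³ + 9,280 m³ + 60 m³ = 9,570 m³ (under)
Q3 2022–Q2 2023: 130 m³ + 9,280 m³ + 60 m³ + 1,920 m³ = 11,390 m³ (over)
Q4 2022–Q3 2023: 9,280 m³ + 60 m³ + 1,920 m³ + 1,200 m³ = 12,460 m³ (over)
Q1 2023–Q4 2023: 60 m³ + 1,920 m³ + 1,200 m³ + 6,370 m³ = 9,550 m³ (under)
Q2 2023–Q1 2024: 1,920 m³ + 1,200 m³ + 6,370 m³ + 100 m³ = 9,590 m³ (under)
Q3 2023–Q2 2024: 1,200 m³ + 6,370 m³ + 100 m³ + 8,470 m³ = 16,140 m³ (over)
Q4 2023–Q3 2024: 6,370 m³ + 100 m³ + 8,470 m³ + 160 m³ = 15,100 m³ (over)
4 windows exceed the threshold.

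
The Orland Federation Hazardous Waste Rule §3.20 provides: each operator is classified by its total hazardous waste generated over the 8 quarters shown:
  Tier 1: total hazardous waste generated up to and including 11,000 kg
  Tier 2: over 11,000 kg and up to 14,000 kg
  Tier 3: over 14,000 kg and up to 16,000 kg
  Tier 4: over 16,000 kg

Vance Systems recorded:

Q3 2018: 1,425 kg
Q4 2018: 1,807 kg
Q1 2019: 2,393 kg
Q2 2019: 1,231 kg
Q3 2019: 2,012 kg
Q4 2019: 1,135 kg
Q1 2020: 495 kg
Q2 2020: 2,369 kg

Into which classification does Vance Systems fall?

Tier 2

Total hazardous waste generated: 1,425 kg + 1,807 kg + 2,393 kg + 1,231 kg + 2,012 kg + 1,135 kg + 495 kg + 2,369 kg = 12,867 kg.
11,000 kg < 12,867 kg ≤ 14,000 kg, so Tier 2 applies.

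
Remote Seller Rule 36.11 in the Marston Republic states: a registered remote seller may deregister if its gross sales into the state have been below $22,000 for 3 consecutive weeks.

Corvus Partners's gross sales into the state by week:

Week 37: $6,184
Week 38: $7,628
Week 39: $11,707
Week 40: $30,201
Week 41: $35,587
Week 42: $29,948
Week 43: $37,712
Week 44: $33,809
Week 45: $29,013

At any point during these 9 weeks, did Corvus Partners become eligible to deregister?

Weeks below $22,000: Week 37, Week 38, Week 39.
Longest run of consecutive weeks below the threshold: 3.
3 ≥ 3, so Corvus Partners became eligible.

Yes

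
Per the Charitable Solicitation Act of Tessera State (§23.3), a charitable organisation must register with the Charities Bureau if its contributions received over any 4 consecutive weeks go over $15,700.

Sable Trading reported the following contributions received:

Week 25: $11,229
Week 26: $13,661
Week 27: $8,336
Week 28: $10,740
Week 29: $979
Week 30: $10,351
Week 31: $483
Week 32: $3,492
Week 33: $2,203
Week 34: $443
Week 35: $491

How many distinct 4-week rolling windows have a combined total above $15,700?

Week 25–Week 28: $11,229 + $13,661 + $8,336 + $10,740 = $43,966 (over)
Week 26–Week 29: $13,661 + $8,336 + $10,740 + $979 = $33,716 (over)
Week 27–Week 30: $8,336 + $10,740 + $979 + $10,351 = $30,406 (over)
Week 28–Week 31: $10,740 + $979 + $10,351 + $483 = $22,553 (over)
Week 29–Week 32: $979 + $10,351 + $483 + $3,492 = $15,305 (under)
Week 30–Week 33: $10,351 + $483 + $3,492 + $2,203 = $16,529 (over)
Week 31–Week 34: $483 + $3,492 + $2,203 + $443 = $6,621 (under)
Week 32–Week 35: $3,492 + $2,203 + $443 + $491 = $6,629 (under)
5 windows exceed the threshold.

5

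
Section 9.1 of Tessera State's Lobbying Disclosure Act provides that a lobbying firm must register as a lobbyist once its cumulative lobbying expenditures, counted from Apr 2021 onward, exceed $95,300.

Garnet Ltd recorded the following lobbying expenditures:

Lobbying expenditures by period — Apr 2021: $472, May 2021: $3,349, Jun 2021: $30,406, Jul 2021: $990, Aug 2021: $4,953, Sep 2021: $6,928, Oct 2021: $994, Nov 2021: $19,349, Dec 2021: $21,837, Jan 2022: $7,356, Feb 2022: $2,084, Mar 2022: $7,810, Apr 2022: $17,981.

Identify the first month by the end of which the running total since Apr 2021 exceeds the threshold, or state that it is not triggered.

Jan 2022

Through Apr 2021: $472
Through May 2021: $3,821
Through Jun 2021: $34,227
Through Jul 2021: $35,217
Through Aug 2021: $40,170
Through Sep 2021: $47,098
Through Oct 2021: $48,092
Through Nov 2021: $67,441
Through Dec 2021: $89,278
Through Jan 2022: $96,634 ← exceeds threshold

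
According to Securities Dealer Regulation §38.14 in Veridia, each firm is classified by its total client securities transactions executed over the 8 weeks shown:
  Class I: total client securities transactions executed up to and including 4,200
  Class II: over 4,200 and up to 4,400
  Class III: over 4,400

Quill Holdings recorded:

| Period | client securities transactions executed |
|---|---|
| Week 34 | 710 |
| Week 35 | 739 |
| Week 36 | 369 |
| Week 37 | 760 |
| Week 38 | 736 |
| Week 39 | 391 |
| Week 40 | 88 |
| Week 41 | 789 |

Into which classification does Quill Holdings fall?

Class III

Total client securities transactions executed: 710 + 739 + 369 + 760 + 736 + 391 + 88 + 789 = 4,582.
4,582 > 4,400, so Class III applies.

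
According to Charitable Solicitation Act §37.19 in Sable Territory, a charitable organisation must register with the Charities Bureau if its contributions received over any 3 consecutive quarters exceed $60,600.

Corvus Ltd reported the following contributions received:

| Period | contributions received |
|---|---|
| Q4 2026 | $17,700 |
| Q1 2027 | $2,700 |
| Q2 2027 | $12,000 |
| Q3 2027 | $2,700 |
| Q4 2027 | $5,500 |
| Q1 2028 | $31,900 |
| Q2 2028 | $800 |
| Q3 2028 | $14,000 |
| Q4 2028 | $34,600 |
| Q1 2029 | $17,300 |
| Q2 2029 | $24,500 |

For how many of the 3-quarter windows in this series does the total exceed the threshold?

2

Q4 2026–Q2 2027: $17,700 + $2,700 + $12,000 = $32,400 (under)
Q1 2027–Q3 2027: $2,700 + $12,000 + $2,700 = $17,400 (under)
Q2 2027–Q4 2027: $12,000 + $2,700 + $5,500 = $20,200 (under)
Q3 2027–Q1 2028: $2,700 + $5,500 + $31,900 = $40,100 (under)
Q4 2027–Q2 2028: $5,500 + $31,900 + $800 = $38,200 (under)
Q1 2028–Q3 2028: $31,900 + $800 + $14,000 = $46,700 (under)
Q2 2028–Q4 2028: $800 + $14,000 + $34,600 = $49,400 (under)
Q3 2028–Q1 2029: $14,000 + $34,600 + $17,300 = $65,900 (over)
Q4 2028–Q2 2029: $34,600 + $17,300 + $24,500 = $76,400 (over)
2 windows exceed the threshold.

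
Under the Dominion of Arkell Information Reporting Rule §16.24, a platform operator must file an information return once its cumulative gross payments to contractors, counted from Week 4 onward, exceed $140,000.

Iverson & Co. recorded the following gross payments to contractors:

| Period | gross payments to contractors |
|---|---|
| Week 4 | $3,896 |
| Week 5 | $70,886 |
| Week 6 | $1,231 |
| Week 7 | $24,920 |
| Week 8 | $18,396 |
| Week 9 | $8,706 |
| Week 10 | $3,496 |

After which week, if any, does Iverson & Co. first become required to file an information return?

Not triggered

Through Week 4: $3,896
Through Week 5: $74,782
Through Week 6: $76,013
Through Week 7: $100,933
Through Week 8: $119,329
Through Week 9: $128,035
Through Week 10: $131,531
Final cumulative total $131,531 ≤ $140,000; the threshold is never exceeded.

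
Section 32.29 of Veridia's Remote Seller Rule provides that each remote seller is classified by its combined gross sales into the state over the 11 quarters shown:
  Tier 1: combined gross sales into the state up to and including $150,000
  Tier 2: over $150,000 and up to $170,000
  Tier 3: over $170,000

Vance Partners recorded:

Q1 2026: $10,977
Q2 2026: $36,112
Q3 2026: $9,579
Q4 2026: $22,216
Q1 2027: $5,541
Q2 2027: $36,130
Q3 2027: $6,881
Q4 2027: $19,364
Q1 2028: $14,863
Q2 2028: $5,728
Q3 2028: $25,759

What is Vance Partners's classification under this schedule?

Tier 3

Combined gross sales into the state: $10,977 + $36,112 + $9,579 + $22,216 + $5,541 + $36,130 + $6,881 + $19,364 + $14,863 + $5,728 + $25,759 = $193,150.
$193,150 > $170,000, so Tier 3 applies.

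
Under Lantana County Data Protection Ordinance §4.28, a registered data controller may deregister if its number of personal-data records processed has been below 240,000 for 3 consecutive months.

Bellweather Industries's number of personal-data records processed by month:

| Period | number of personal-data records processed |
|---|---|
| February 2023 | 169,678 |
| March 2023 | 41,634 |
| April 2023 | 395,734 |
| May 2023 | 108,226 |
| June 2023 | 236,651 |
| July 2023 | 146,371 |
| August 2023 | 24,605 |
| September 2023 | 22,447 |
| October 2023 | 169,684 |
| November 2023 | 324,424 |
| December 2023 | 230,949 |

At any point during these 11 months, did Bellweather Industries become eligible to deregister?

Months below 240,000: February 2023, March 2023, May 2023, June 2023, July 2023, August 2023, September 2023, October 2023, December 2023.
Longest run of consecutive months below the threshold: 6.
6 ≥ 3, so Bellweather Industries became eligible.

Yes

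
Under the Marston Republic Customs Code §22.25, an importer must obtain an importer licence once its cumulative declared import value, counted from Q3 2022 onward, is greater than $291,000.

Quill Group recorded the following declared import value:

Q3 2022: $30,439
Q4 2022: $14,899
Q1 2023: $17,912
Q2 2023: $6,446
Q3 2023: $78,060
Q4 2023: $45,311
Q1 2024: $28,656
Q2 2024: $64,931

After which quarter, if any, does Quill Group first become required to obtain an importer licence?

Not triggered

Through Q3 2022: $30,439
Through Q4 2022: $45,338
Through Q1 2023: $63,250
Through Q2 2023: $69,696
Through Q3 2023: $147,756
Through Q4 2023: $193,067
Through Q1 2024: $221,723
Through Q2 2024: $286,654
Final cumulative total $286,654 ≤ $291,000; the threshold is never exceeded.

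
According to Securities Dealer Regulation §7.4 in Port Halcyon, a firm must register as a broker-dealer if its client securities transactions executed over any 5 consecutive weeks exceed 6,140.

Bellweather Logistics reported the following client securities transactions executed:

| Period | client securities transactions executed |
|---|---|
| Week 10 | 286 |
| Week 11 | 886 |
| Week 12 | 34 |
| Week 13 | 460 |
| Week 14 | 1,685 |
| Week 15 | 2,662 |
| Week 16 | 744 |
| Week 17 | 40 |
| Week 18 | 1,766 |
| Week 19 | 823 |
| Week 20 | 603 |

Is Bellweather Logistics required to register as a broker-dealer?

Yes

Week 10–Week 14: 286 + 886 + 34 + 460 + 1,685 = 3,351 (under)
Week 11–Week 15: 886 + 34 + 460 + 1,685 + 2,662 = 5,727 (under)
Week 12–Week 16: 34 + 460 + 1,685 + 2,662 + 744 = 5,585 (under)
Week 13–Week 17: 460 + 1,685 + 2,662 + 744 + 40 = 5,591 (under)
Week 14–Week 18: 1,685 + 2,662 + 744 + 40 + 1,766 = 6,897 (over)
Week 15–Week 19: 2,662 + 744 + 40 + 1,766 + 823 = 6,035 (under)
Week 16–Week 20: 744 + 40 + 1,766 + 823 + 603 = 3,976 (under)
At least one window exceeds 6,140.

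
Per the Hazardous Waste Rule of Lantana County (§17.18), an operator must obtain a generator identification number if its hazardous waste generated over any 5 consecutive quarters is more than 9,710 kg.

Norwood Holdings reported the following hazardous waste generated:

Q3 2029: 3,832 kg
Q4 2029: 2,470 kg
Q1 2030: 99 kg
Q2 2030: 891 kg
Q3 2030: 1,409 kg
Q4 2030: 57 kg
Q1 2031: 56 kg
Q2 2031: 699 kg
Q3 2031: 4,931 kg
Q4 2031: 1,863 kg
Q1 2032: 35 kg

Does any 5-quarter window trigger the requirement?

Q3 2029–Q3 2030: 3,832 kg + 2,470 kg + 99 kg + 891 kg + 1,409 kg = 8,701 kg (under)
Q4 2029–Q4 2030: 2,470 kg + 99 kg + 891 kg + 1,409 kg + 57 kg = 4,926 kg (under)
Q1 2030–Q1 2031: 99 kg + 891 kg + 1,409 kg + 57 kg + 56 kg = 2,512 kg (under)
Q2 2030–Q2 2031: 891 kg + 1,409 kg + 57 kg + 56 kg + 699 kg = 3,112 kg (under)
Q3 2030–Q3 2031: 1,409 kg + 57 kg + 56 kg + 699 kg + 4,931 kg = 7,152 kg (under)
Q4 2030–Q4 2031: 57 kg + 56 kg + 699 kg + 4,931 kg + 1,863 kg = 7,606 kg (under)
Q1 2031–Q1 2032: 56 kg + 699 kg + 4,931 kg + 1,863 kg + 35 kg = 7,584 kg (under)
No window exceeds 9,710 kg.

No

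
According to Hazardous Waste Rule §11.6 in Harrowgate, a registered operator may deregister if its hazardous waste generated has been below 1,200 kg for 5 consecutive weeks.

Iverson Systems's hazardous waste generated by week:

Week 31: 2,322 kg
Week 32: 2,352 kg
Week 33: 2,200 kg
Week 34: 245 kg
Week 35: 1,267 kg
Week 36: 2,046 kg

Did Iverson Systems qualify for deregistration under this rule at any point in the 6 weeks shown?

No

Weeks below 1,200 kg: Week 34.
Longest run of consecutive weeks below the threshold: 1.
1 < 5, so Iverson Systems never became eligible.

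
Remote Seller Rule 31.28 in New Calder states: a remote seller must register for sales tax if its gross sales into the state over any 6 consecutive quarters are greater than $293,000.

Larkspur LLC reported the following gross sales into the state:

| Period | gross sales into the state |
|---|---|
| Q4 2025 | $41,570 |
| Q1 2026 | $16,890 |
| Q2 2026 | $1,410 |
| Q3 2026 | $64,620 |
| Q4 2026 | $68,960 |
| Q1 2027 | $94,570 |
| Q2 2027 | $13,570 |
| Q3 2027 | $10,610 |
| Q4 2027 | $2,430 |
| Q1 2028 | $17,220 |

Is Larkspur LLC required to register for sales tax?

Q4 2025–Q1 2027: $41,570 + $16,890 + $1,410 + $64,620 + $68,960 + $94,570 = $288,020 (under)
Q1 2026–Q2 2027: $16,890 + $1,410 + $64,620 + $68,960 + $94,570 + $13,570 = $260,020 (under)
Q2 2026–Q3 2027: $1,410 + $64,620 + $68,960 + $94,570 + $13,570 + $10,610 = $253,740 (under)
Q3 2026–Q4 2027: $64,620 + $68,960 + $94,570 + $13,570 + $10,610 + $2,430 = $254,760 (under)
Q4 2026–Q1 2028: $68,960 + $94,570 + $13,570 + $10,610 + $2,430 + $17,220 = $207,360 (under)
No window exceeds $293,000.

No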